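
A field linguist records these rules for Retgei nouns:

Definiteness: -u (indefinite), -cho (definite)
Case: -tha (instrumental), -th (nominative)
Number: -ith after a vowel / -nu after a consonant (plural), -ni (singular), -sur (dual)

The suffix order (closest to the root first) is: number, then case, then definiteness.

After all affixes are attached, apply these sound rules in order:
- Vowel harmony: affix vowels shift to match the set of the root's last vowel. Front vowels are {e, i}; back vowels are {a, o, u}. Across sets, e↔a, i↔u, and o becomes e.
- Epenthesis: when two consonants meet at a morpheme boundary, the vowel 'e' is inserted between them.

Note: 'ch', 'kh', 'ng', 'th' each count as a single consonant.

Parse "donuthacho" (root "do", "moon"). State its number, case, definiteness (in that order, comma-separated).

singular, instrumental, definite

Segment: do-ni-tha-cho.
number: -ni → singular.
case: -tha → instrumental.
definiteness: -cho → definite.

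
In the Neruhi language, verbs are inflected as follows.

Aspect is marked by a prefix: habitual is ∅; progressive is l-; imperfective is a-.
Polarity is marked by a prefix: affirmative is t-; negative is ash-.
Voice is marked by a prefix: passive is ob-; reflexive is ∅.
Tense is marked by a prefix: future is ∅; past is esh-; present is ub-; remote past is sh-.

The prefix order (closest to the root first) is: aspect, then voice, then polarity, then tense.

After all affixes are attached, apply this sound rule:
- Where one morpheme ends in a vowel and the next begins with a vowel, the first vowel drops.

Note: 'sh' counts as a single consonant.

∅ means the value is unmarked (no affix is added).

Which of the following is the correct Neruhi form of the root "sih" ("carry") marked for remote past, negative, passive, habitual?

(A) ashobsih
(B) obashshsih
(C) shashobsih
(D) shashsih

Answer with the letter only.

C

aspect = habitual: zero marking, form stays sih.
Attach voice passive ob- → obsih.
Attach polarity negative ash- → ashobsih.
Attach tense remote past sh- → shashobsih.
Vowel deletion: no change.
So the correct form is shashobsih, option (C).
(B) obashshsih is wrong: it has the affixes in the wrong order.
(D) shashsih is wrong: it uses reflexive instead of passive for voice.
(A) ashobsih is wrong: it uses future instead of remote past for tense.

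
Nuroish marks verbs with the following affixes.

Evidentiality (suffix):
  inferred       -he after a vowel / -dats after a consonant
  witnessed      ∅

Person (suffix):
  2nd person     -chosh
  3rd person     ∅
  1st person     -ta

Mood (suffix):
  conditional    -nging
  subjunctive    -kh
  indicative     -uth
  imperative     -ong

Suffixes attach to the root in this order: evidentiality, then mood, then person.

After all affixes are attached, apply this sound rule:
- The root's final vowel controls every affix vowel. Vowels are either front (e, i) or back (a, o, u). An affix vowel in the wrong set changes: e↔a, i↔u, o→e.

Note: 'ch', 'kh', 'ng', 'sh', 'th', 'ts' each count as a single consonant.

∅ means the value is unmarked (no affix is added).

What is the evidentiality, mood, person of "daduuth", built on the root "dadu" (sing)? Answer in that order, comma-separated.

witnessed, indicative, 3rd person

Segment: dadu-uth.
evidentiality: ∅ → witnessed.
mood: -uth → indicative.
person: ∅ → 3rd person.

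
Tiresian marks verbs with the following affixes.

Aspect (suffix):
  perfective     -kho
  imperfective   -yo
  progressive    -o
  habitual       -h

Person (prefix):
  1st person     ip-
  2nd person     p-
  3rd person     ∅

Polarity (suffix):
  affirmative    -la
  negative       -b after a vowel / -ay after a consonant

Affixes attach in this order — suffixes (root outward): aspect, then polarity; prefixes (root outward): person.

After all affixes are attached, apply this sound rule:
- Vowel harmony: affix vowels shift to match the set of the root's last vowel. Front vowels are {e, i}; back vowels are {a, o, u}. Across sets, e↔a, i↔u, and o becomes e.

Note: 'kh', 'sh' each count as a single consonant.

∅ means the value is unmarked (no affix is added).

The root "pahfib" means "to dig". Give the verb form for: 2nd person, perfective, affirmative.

ppahfibkhele

Attach person 2nd person p- → ppahfib.
Attach aspect perfective -kho → ppahfibkho.
Attach polarity affirmative -la → ppahfibkhola.
Apply vowel harmony: ppahfibkhola → ppahfibkhele.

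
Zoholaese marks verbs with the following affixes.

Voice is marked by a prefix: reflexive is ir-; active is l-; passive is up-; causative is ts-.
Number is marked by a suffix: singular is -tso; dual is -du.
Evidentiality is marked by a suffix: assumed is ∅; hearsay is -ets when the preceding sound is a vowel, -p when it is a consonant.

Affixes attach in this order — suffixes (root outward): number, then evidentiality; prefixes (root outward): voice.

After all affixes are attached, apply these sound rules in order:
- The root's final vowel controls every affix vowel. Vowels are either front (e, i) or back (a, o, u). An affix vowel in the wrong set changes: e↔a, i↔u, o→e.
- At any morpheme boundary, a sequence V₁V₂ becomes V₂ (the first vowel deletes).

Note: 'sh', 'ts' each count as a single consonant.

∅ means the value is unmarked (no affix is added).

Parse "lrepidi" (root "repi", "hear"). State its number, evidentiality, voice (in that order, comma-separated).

Segment: l-repi-du.
number: -du → dual.
evidentiality: ∅ → assumed.
voice: l- → active.

dual, assumed, active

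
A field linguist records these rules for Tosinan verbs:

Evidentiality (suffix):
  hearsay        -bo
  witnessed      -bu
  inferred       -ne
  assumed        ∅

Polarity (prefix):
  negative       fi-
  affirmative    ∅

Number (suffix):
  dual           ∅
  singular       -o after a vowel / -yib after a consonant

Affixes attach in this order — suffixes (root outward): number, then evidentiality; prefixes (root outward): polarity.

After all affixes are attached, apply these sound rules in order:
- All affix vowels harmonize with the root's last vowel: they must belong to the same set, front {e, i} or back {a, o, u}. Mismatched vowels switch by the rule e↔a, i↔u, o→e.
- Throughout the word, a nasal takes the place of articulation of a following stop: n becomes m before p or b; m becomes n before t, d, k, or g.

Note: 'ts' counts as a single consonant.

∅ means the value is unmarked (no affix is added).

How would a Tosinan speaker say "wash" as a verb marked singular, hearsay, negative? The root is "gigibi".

Attach number singular -o (after vowel 'i') → gigibio.
Attach evidentiality hearsay -bo → gigibiobo.
Attach polarity negative fi- → figigibiobo.
Apply vowel harmony: figigibiobo → figigibiebe.
Nasal assimilation: no change.

figigibiebe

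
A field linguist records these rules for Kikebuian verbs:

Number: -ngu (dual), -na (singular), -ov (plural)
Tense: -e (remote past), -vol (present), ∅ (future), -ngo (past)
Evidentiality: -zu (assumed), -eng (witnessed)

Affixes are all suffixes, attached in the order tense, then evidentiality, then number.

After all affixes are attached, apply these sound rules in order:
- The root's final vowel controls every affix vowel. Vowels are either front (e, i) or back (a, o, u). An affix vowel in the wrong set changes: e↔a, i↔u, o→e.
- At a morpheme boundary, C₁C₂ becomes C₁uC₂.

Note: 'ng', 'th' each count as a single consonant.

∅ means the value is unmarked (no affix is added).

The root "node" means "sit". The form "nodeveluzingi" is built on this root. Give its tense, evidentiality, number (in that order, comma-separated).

Segment: node-vol-zu-ngu.
tense: -vol → present.
evidentiality: -zu → assumed.
number: -ngu → dual.

present, assumed, dual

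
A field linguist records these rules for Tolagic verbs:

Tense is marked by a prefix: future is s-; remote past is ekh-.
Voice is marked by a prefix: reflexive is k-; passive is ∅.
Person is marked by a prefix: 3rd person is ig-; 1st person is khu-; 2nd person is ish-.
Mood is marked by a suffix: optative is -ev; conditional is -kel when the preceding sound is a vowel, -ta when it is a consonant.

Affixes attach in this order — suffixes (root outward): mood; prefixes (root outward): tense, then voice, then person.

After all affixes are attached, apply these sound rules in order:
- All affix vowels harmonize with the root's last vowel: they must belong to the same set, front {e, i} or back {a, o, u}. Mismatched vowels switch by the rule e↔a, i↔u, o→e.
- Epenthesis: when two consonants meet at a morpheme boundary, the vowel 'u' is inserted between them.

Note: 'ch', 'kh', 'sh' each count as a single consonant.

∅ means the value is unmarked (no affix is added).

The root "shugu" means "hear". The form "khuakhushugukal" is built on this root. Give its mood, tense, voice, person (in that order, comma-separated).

Segment: khu-ekh-shugu-kel.
mood: -kel/ta → conditional.
tense: ekh- → remote past.
voice: ∅ → passive.
person: khu- → 1st person.

conditional, remote past, passive, 1st person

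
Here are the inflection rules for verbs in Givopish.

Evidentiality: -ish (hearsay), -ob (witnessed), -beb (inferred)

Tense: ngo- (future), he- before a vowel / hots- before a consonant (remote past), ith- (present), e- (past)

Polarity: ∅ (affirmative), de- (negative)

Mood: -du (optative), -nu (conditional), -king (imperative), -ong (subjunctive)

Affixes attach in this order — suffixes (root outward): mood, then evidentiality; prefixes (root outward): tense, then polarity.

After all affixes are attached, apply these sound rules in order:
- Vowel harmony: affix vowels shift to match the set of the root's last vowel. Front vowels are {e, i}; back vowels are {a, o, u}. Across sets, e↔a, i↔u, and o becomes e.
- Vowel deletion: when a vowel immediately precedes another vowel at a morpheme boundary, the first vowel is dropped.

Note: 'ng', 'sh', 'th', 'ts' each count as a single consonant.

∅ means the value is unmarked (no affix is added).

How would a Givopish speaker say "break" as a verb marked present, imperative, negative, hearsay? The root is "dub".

Attach tense present ith- → ithdub.
Attach mood imperative -king → ithdubking.
Attach polarity negative de- → deithdubking.
Attach evidentiality hearsay -ish → deithdubkingish.
Apply vowel harmony: deithdubkingish → dauthdubkungush.
Apply vowel deletion: dauthdubkungush → duthdubkungush.

duthdubkungush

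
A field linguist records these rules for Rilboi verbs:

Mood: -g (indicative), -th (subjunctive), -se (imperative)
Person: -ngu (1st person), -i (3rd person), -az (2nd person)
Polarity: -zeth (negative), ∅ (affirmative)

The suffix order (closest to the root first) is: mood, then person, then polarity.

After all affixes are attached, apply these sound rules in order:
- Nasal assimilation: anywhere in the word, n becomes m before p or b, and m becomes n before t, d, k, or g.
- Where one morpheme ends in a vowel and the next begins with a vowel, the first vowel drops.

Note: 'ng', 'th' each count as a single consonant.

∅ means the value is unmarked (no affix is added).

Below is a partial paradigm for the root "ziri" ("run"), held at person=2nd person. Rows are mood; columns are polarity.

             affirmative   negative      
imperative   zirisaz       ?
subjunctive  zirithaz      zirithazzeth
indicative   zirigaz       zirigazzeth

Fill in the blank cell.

Attach mood imperative -se → zirise.
Attach person 2nd person -az → ziriseaz.
Attach polarity negative -zeth → ziriseazzeth.
Nasal assimilation: no change.
Apply vowel deletion: ziriseazzeth → zirisazzeth.

zirisazzeth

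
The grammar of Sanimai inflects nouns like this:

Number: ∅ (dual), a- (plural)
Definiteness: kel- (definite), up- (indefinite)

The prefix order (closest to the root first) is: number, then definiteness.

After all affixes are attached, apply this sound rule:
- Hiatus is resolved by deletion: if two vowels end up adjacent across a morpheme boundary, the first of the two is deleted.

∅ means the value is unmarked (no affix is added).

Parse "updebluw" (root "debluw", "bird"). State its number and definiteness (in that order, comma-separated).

Segment: up-debluw.
number: ∅ → dual.
definiteness: up- → indefinite.

dual, indefinite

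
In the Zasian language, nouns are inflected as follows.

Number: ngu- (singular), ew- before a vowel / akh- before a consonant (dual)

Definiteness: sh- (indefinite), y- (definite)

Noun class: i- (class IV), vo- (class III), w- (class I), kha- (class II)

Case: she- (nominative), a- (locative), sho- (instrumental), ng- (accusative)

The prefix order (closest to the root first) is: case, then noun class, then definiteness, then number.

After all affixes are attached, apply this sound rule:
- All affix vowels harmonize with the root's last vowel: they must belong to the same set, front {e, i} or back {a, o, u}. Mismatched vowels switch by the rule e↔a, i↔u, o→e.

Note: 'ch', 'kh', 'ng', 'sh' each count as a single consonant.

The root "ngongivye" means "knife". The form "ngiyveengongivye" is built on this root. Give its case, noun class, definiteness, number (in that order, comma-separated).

locative, class III, definite, singular

Segment: ngu-y-vo-a-ngongivye.
case: a- → locative.
noun class: vo- → class III.
definiteness: y- → definite.
number: ngu- → singular.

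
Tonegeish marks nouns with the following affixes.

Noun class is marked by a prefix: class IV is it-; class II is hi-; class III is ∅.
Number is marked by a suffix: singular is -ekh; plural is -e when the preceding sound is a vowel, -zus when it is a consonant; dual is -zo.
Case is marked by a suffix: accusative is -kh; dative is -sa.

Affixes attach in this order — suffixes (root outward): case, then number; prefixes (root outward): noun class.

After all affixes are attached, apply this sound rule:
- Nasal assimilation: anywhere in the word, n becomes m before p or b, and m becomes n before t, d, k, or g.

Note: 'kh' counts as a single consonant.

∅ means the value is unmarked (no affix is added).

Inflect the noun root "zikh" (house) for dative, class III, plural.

zikhsae

noun class = class III: zero marking, form stays zikh.
Attach case dative -sa → zikhsa.
Attach number plural -e (after vowel 'a') → zikhsae.
Nasal assimilation: no change.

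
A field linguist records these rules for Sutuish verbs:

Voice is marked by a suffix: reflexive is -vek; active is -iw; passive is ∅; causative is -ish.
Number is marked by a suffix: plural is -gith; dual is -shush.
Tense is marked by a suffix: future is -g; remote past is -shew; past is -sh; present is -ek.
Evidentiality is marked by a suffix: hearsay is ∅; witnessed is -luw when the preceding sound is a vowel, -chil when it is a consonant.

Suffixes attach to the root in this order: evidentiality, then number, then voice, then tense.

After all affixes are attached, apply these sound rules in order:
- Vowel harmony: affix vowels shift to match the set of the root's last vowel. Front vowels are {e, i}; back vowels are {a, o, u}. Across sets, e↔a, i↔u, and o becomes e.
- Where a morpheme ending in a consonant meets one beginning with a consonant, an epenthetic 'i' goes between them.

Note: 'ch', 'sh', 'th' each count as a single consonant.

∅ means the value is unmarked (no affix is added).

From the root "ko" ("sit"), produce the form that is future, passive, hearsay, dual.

koshushig

evidentiality = hearsay: zero marking, form stays ko.
Attach number dual -shush → koshush.
voice = passive: zero marking, form stays koshush.
Attach tense future -g → koshushg.
Vowel harmony: no change.
Apply epenthesis: koshushg → koshushig.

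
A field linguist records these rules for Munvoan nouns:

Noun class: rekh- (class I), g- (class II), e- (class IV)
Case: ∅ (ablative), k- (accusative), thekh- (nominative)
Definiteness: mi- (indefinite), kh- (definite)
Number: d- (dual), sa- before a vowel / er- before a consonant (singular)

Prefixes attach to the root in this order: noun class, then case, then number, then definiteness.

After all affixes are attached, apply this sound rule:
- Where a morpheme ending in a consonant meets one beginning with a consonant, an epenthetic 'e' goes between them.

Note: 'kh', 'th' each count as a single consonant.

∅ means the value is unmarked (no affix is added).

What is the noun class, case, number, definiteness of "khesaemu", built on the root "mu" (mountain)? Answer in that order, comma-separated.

Segment: kh-sa-e-mu.
noun class: e- → class IV.
case: ∅ → ablative.
number: sa/er- → singular.
definiteness: kh- → definite.

class IV, ablative, singular, definite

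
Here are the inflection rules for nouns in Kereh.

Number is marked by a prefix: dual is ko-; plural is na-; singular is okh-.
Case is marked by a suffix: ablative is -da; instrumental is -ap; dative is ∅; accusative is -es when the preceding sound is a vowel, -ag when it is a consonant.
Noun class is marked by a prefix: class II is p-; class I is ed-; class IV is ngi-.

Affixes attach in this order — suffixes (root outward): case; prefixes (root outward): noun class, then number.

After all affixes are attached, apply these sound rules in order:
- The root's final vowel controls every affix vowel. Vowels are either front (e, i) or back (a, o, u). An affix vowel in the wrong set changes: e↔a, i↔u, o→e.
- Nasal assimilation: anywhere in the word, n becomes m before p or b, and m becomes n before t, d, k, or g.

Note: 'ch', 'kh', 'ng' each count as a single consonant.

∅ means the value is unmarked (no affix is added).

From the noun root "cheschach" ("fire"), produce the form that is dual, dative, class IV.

kongucheschach

case = dative: zero marking, form stays cheschach.
Attach noun class class IV ngi- → ngicheschach.
Attach number dual ko- → kongicheschach.
Apply vowel harmony: kongicheschach → kongucheschach.
Nasal assimilation: no change.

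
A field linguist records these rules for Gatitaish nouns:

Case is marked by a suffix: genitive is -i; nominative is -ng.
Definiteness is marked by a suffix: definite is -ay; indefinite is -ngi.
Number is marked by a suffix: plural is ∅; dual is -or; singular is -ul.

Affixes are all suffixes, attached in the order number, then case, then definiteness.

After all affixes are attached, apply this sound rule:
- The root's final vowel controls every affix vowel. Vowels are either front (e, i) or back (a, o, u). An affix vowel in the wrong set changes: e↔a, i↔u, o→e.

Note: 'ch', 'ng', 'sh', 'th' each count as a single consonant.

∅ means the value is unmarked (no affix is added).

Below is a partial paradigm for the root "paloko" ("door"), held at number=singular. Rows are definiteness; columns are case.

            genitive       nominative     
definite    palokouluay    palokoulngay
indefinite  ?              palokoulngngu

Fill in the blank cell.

Attach number singular -ul → palokoul.
Attach case genitive -i → palokouli.
Attach definiteness indefinite -ngi → palokoulingi.
Apply vowel harmony: palokoulingi → palokoulungu.

palokoulungu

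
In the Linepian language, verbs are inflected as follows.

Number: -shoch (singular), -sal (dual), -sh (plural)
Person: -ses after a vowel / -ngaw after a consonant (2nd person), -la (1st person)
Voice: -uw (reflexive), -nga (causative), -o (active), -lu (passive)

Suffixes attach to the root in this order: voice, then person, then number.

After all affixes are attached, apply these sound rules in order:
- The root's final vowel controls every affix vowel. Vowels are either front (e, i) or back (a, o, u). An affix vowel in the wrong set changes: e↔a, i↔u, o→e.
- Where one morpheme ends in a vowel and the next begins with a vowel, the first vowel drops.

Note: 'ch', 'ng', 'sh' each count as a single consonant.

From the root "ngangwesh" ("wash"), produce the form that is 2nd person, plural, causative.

Attach voice causative -nga → ngangweshnga.
Attach person 2nd person -ses (after vowel 'a') → ngangweshngases.
Attach number plural -sh → ngangweshngasessh.
Apply vowel harmony: ngangweshngasessh → ngangweshngesessh.
Vowel deletion: no change.

ngangweshngesessh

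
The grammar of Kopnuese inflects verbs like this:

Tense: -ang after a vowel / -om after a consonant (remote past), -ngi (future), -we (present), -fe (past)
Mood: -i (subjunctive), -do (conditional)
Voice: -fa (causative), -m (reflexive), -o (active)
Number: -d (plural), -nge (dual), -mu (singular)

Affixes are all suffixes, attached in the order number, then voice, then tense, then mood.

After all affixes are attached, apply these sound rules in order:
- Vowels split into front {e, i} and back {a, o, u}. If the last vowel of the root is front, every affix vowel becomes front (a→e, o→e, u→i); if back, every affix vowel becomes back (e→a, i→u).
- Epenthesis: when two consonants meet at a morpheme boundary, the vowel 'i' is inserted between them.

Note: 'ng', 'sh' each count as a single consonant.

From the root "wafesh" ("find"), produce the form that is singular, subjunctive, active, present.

wafeshimiewei

Attach number singular -mu → wafeshmu.
Attach voice active -o → wafeshmuo.
Attach tense present -we → wafeshmuowe.
Attach mood subjunctive -i → wafeshmuowei.
Apply vowel harmony: wafeshmuowei → wafeshmiewei.
Apply epenthesis: wafeshmiewei → wafeshimiewei.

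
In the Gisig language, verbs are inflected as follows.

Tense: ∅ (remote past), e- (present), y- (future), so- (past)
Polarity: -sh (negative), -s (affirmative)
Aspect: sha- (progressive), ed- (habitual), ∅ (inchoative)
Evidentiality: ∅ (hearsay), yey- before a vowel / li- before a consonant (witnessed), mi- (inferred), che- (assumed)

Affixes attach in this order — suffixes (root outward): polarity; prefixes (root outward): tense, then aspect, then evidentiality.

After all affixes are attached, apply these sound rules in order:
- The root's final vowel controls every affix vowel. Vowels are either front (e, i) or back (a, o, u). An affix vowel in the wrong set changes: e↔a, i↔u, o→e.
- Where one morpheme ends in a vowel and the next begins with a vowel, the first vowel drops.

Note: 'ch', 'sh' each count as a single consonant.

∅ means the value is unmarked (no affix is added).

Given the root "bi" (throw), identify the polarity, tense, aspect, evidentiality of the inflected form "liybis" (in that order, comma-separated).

affirmative, future, inchoative, witnessed

Segment: li-y-bi-s.
polarity: -s → affirmative.
tense: y- → future.
aspect: ∅ → inchoative.
evidentiality: yey/li- → witnessed.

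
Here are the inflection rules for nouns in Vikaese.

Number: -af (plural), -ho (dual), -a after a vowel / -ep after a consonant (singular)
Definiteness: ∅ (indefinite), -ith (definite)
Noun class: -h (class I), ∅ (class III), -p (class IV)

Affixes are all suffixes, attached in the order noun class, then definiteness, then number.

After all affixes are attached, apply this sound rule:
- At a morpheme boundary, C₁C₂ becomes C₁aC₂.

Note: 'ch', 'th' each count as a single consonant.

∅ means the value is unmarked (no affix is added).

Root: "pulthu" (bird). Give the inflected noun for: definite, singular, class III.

pulthuithep

noun class = class III: zero marking, form stays pulthu.
Attach definiteness definite -ith → pulthuith.
Attach number singular -ep (after consonant 'th') → pulthuithep.
Epenthesis: no change.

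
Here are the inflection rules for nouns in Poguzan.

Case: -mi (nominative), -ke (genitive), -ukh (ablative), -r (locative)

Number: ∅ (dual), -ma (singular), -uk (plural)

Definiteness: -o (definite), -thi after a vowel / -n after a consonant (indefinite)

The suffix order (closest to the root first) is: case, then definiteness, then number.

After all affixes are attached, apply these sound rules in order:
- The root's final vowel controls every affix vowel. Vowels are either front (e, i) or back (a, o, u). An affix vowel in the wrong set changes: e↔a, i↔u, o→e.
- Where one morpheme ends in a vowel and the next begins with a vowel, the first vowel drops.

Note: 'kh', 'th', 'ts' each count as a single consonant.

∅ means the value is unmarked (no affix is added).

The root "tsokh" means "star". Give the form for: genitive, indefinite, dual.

tsokhkathu

Attach case genitive -ke → tsokhke.
Attach definiteness indefinite -thi (after vowel 'e') → tsokhkethi.
number = dual: zero marking, form stays tsokhkethi.
Apply vowel harmony: tsokhkethi → tsokhkathu.
Vowel deletion: no change.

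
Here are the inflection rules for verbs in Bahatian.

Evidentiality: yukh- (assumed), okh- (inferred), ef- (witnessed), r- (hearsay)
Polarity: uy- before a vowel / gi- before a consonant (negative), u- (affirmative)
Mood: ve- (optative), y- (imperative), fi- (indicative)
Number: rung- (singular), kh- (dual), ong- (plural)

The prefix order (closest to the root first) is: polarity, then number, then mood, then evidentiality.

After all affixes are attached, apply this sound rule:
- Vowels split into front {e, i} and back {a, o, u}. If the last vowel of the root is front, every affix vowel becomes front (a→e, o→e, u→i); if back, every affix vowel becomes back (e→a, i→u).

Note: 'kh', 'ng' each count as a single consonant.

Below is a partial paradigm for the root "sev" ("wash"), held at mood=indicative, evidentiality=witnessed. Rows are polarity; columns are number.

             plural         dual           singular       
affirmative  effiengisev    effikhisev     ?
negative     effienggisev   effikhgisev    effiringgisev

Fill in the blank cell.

effiringisev

Attach polarity affirmative u- → usev.
Attach number singular rung- → rungusev.
Attach mood indicative fi- → firungusev.
Attach evidentiality witnessed ef- → effirungusev.
Apply vowel harmony: effirungusev → effiringisev.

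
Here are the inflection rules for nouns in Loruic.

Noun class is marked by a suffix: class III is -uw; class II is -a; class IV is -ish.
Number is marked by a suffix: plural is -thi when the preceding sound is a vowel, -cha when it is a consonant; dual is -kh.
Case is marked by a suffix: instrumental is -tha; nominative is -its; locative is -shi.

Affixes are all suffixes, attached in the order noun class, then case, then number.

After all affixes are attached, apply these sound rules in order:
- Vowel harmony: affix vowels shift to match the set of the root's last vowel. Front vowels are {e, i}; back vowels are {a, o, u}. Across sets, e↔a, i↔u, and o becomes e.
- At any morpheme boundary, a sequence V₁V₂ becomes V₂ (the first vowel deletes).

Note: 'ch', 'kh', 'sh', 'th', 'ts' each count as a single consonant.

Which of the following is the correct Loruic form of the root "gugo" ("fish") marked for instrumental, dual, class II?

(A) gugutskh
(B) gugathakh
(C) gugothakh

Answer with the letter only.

Attach noun class class II -a → gugoa.
Attach case instrumental -tha → gugoatha.
Attach number dual -kh → gugoathakh.
Vowel harmony: no change.
Apply vowel deletion: gugoathakh → gugathakh.
So the correct form is gugathakh, option (B).
(C) gugothakh is wrong: it has the affixes in the wrong order.
(A) gugutskh is wrong: it uses nominative instead of instrumental for case.

B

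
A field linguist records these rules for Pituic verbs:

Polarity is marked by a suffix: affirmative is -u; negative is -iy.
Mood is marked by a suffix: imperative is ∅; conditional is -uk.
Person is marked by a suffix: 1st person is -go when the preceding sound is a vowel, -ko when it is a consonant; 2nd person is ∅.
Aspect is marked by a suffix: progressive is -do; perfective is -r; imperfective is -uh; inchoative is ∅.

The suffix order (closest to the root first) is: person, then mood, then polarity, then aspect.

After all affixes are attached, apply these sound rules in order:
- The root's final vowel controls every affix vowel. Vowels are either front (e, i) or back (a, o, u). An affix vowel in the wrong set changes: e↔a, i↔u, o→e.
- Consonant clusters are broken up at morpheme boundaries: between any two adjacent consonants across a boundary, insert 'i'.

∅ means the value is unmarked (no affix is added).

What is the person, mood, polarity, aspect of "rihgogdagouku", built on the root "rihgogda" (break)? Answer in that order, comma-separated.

1st person, conditional, affirmative, inchoative

Segment: rihgogda-go-uk-u.
person: -go/ko → 1st person.
mood: -uk → conditional.
polarity: -u → affirmative.
aspect: ∅ → inchoative.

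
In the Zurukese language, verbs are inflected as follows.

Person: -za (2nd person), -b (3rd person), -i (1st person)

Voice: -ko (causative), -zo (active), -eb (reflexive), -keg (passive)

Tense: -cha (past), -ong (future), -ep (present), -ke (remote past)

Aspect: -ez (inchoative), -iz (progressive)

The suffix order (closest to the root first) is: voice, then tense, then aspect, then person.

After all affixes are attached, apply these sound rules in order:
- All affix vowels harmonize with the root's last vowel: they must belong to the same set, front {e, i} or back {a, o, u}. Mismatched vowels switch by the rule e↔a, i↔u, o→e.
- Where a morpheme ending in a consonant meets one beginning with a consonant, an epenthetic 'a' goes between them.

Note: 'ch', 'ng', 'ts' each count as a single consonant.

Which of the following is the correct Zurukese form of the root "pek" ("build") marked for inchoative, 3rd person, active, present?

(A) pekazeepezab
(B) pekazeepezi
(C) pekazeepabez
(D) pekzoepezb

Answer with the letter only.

Attach voice active -zo → pekzo.
Attach tense present -ep → pekzoep.
Attach aspect inchoative -ez → pekzoepez.
Attach person 3rd person -b → pekzoepezb.
Apply vowel harmony: pekzoepezb → pekzeepezb.
Apply epenthesis: pekzeepezb → pekazeepezab.
So the correct form is pekazeepezab, option (A).
(C) pekazeepabez is wrong: it has the affixes in the wrong order.
(B) pekazeepezi is wrong: it uses 1st person instead of 3rd person for person.
(D) pekzoepezb is wrong: it fails to apply the sound rule(s).

A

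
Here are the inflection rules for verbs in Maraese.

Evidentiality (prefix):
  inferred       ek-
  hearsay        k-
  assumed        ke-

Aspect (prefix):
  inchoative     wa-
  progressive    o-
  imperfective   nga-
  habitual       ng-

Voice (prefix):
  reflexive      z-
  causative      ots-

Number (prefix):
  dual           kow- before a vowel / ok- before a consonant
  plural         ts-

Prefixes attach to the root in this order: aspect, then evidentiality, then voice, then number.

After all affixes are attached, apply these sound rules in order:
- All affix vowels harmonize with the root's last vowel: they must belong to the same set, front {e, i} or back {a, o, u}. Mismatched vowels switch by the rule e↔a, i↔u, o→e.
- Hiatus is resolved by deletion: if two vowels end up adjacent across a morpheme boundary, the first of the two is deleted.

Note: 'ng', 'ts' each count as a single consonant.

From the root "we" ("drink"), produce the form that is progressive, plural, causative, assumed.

tsetskewe

Attach aspect progressive o- → owe.
Attach evidentiality assumed ke- → keowe.
Attach voice causative ots- → otskeowe.
Attach number plural ts- → tsotskeowe.
Apply vowel harmony: tsotskeowe → tsetskeewe.
Apply vowel deletion: tsetskeewe → tsetskewe.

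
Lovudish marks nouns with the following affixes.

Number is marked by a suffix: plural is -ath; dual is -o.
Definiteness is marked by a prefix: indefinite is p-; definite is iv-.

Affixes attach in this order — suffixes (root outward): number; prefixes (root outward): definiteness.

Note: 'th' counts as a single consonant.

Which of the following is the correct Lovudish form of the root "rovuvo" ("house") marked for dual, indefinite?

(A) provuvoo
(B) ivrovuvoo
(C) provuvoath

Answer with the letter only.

A

Attach number dual -o → rovuvoo.
Attach definiteness indefinite p- → provuvoo.
So the correct form is provuvoo, option (A).
(B) ivrovuvoo is wrong: it uses definite instead of indefinite for definiteness.
(C) provuvoath is wrong: it uses plural instead of dual for number.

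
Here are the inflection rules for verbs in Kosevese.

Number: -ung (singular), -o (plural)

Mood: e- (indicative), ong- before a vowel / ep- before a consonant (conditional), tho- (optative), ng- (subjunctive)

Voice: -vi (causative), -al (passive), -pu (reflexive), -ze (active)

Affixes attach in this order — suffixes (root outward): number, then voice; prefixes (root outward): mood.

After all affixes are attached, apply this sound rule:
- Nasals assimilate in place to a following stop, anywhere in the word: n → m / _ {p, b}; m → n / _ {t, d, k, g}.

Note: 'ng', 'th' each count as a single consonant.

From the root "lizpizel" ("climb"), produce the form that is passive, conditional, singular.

eplizpizelungal

Attach mood conditional ep- (before consonant 'l') → eplizpizel.
Attach number singular -ung → eplizpizelung.
Attach voice passive -al → eplizpizelungal.
Nasal assimilation: no change.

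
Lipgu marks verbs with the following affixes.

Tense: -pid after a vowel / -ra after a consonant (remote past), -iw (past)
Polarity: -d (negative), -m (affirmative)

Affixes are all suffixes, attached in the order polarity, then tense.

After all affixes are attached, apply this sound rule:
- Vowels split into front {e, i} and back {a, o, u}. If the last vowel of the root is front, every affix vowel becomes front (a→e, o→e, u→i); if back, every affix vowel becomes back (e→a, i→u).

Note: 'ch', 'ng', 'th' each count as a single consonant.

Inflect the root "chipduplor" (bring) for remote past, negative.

chipduplordra

Attach polarity negative -d → chipduplord.
Attach tense remote past -ra (after consonant 'd') → chipduplordra.
Vowel harmony: no change.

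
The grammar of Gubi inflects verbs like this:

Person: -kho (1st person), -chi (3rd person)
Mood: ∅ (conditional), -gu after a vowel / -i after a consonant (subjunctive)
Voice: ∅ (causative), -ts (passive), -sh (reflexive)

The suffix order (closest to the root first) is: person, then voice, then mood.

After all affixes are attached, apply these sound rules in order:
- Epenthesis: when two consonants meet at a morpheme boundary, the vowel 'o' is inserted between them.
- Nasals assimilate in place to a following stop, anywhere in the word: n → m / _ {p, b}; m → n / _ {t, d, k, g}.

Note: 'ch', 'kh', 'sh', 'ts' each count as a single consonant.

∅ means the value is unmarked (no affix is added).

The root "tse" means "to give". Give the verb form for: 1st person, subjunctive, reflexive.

tsekhoshi

Attach person 1st person -kho → tsekho.
Attach voice reflexive -sh → tsekhosh.
Attach mood subjunctive -i (after consonant 'sh') → tsekhoshi.
Epenthesis: no change.
Nasal assimilation: no change.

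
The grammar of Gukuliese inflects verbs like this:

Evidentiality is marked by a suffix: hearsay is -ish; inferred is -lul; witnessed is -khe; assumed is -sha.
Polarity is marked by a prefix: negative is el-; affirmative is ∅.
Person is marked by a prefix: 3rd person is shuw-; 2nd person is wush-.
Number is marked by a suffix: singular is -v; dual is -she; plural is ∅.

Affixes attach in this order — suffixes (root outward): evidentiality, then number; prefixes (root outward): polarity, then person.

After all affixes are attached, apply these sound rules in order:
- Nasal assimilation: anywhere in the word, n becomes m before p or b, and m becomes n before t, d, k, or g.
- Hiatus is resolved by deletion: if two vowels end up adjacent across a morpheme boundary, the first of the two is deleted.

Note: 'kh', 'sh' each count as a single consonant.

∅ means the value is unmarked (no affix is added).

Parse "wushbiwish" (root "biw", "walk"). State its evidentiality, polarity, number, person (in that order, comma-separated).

Segment: wush-biw-ish.
evidentiality: -ish → hearsay.
polarity: ∅ → affirmative.
number: ∅ → plural.
person: wush- → 2nd person.

hearsay, affirmative, plural, 2nd person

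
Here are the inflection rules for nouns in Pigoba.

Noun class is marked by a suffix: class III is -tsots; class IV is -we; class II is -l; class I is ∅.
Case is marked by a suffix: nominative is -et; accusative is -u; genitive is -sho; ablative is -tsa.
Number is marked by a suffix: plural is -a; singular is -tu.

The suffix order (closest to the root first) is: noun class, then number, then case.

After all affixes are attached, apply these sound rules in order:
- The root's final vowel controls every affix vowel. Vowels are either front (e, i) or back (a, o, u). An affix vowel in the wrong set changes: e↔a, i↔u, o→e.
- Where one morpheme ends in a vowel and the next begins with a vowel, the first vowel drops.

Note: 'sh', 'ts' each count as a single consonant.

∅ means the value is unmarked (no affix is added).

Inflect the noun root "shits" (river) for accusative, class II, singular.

shitslti

Attach noun class class II -l → shitsl.
Attach number singular -tu → shitsltu.
Attach case accusative -u → shitsltuu.
Apply vowel harmony: shitsltuu → shitsltii.
Apply vowel deletion: shitsltii → shitslti.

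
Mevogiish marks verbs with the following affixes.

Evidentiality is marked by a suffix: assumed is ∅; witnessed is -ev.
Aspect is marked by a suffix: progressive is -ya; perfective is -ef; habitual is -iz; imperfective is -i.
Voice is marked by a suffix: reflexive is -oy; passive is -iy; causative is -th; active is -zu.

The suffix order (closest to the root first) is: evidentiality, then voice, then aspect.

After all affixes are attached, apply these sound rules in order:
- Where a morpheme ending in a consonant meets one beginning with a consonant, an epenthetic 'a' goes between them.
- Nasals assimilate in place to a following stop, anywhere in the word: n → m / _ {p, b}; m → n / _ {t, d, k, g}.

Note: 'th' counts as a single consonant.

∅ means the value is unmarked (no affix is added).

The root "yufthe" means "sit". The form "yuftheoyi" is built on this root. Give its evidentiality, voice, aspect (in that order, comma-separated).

Segment: yufthe-oy-i.
evidentiality: ∅ → assumed.
voice: -oy → reflexive.
aspect: -i → imperfective.

assumed, reflexive, imperfective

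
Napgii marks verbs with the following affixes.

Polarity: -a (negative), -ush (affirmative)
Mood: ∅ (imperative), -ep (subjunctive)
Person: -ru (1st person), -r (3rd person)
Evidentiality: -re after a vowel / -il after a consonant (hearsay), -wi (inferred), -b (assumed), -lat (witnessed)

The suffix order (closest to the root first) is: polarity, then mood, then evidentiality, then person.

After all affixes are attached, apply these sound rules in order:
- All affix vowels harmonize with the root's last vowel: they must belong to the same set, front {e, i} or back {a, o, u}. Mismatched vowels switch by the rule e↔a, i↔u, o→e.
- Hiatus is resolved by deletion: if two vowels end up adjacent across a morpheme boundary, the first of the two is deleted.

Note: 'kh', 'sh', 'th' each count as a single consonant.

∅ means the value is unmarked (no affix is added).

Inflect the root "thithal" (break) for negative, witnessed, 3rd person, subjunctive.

Attach polarity negative -a → thithala.
Attach mood subjunctive -ep → thithalaep.
Attach evidentiality witnessed -lat → thithalaeplat.
Attach person 3rd person -r → thithalaeplatr.
Apply vowel harmony: thithalaeplatr → thithalaaplatr.
Apply vowel deletion: thithalaaplatr → thithalaplatr.

thithalaplatr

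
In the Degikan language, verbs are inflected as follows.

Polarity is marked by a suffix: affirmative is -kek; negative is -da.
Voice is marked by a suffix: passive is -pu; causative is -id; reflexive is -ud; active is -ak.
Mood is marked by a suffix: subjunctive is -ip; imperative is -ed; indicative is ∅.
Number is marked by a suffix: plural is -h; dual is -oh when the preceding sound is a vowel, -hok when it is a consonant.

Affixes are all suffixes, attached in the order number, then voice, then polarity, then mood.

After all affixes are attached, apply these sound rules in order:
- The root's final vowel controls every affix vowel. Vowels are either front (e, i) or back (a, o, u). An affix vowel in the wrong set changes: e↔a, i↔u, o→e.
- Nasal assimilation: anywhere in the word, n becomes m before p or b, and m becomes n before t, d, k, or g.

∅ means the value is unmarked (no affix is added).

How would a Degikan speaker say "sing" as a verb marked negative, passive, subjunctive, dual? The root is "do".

doohpudaup

Attach number dual -oh (after vowel 'o') → dooh.
Attach voice passive -pu → doohpu.
Attach polarity negative -da → doohpuda.
Attach mood subjunctive -ip → doohpudaip.
Apply vowel harmony: doohpudaip → doohpudaup.
Nasal assimilation: no change.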